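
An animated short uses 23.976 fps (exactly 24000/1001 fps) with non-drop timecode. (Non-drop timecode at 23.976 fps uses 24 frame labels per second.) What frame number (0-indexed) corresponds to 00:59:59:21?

86397

Total seconds to the label: (0 × 3600 + 59 × 60 + 59) = 3599.
Frame index = 3599 × 24 + 21 = 86397.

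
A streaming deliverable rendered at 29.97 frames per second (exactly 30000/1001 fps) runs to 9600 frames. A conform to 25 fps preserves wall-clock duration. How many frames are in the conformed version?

Target frames = source frames × (target rate / source rate) = 9600 × (25)/(30000/1001) = 9600 × 1001/1200 = 8008.

8008 frames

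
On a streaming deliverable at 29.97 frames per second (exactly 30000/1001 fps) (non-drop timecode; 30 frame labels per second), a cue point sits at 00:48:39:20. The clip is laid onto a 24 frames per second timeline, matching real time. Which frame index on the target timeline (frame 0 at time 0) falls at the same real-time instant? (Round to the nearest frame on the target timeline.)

frame 70142

Source frame index: (0×3600 + 48×60 + 39) × 30 + 20 = 87590.
Real time: 87590 / (30000/1001) = 8767759/3000 s.
Target frame: (8767759/3000) × (24) = 8767759/125 ≈ 70142.072 → 70142.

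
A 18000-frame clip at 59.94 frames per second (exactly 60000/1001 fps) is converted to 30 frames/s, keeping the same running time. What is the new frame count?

Target frames = source frames × (target rate / source rate) = 18000 × (30)/(60000/1001) = 18000 × 1001/2000 = 9009.

9009 frames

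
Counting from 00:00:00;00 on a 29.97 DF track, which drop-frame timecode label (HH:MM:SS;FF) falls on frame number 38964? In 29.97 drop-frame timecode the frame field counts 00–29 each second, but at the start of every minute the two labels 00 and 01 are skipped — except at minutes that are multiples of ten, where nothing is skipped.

Each 10-minute DF block holds 10 × 60 × 30 − 9 × 2 = 17982 frames. 38964 ÷ 17982 → 2 full blocks, remainder 3000.
Within the partial block the first minute is 1800 frames and each further minute 1798, so 1 further minute boundary passed. Total skipped labels = 18 × 2 + 2 × 1 = 38.
Non-drop label index = 38964 + 38 = 39002; at 30 labels/s that is 00:21:40:02, i.e. DF 00:21:40;02.

00:21:40;02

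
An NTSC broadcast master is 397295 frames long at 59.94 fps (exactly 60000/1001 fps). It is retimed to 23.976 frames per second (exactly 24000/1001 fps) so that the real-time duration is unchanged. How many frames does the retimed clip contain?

Frames at target rate = 397295 × (24000/1001) / (60000/1001) = 158918.

158918 frames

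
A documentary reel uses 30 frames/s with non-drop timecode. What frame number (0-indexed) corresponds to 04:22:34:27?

frame 472647

Total seconds to the label: (4 × 3600 + 22 × 60 + 34) = 15754.
Frame index = 15754 × 30 + 27 = 472647.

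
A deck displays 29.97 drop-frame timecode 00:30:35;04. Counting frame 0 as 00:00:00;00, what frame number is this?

55000

Complete 10-minute blocks: 3, each 17982 frames → 53946.
Remaining 0 whole minutes in the current block: 0 frames.
Within the current minute: 35 × 30 + 4 = 1054. Total = 53946 + 0 + 1054 = 55000.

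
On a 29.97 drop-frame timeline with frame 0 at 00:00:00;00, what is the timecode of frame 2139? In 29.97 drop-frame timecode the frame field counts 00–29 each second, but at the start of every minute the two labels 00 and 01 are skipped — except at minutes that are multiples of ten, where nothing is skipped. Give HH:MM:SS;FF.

00:01:11;11

Ten DF minutes hold 17982 frames, so frame 2139 lies in block 0 (frames 0–17981) with 2139 frames into that block.
The block's first minute is 1800 frames and the rest 1798 each; 2139 frames reaches minute 1, so 0 × 18 + 1 × 2 = 2 labels have been skipped so far.
Adding those back, label number 2139 + 2 = 2141 at 30 labels/s is 71 s + 11 f = 0 h 1 min 11 s frame 11, i.e. 00:01:11;11.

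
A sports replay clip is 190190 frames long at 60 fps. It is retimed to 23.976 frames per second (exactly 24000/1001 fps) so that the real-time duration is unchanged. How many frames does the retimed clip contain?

76000 frames

Target frames = source frames × (target rate / source rate) = 190190 × (24000/1001)/(60) = 190190 × 400/1001 = 76000.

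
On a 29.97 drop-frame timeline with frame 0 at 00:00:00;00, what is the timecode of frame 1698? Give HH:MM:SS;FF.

Ten DF minutes hold 17982 frames, so frame 1698 lies in block 0 (frames 0–17981) with 1698 frames into that block.
The block's first minute is 1800 frames and the rest 1798 each; 1698 frames reaches minute 0, so 0 × 18 + 0 × 2 = 0 labels have been skipped so far.
Adding those back, label number 1698 + 0 = 1698 at 30 labels/s is 56 s + 18 f = 0 h 0 min 56 s frame 18, i.e. 00:00:56;18.

00:00:56;18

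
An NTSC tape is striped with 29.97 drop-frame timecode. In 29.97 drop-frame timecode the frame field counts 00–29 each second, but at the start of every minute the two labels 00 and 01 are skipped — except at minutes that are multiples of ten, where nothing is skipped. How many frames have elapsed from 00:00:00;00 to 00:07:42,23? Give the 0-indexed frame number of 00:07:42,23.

Complete 10-minute blocks: 0, each 17982 frames → 0.
Remaining 7 whole minutes in the current block: 1800 + 6 × 1798 = 12588 frames.
Within the current minute: 42 × 30 + 23 − 2 = 1281 (labels ;00/;01 skipped at this minute). Total = 0 + 12588 + 1281 = 13869.

13869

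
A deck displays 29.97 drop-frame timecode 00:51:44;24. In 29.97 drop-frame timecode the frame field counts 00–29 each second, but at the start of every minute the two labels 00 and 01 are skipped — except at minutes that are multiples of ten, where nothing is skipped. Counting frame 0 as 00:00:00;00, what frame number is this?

Complete 10-minute blocks: 5, each 17982 frames → 89910.
Remaining 1 whole minute in the current block: 1800 + 0 × 1798 = 1800 frames.
Within the current minute: 44 × 30 + 24 − 2 = 1342 (labels ;00/;01 skipped at this minute). Total = 89910 + 1800 + 1342 = 93052.

93052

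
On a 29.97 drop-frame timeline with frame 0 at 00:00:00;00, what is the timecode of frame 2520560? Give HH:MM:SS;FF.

23:21:42;22

Each 10-minute DF block holds 10 × 60 × 30 − 9 × 2 = 17982 frames. 2520560 ÷ 17982 → 140 full blocks, remainder 3080.
Within the partial block the first minute is 1800 frames and each further minute 1798, so 1 further minute boundary passed. Total skipped labels = 18 × 140 + 2 × 1 = 2522.
Non-drop label index = 2520560 + 2522 = 2523082; at 30 labels/s that is 23:21:42:22, i.e. DF 23:21:42;22.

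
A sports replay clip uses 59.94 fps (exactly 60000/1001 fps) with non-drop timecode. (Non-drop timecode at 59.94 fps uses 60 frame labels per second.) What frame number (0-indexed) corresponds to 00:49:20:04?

Total seconds to the label: (0 × 3600 + 49 × 60 + 20) = 2960.
Frame index = 2960 × 60 + 4 = 177604.

frame 177604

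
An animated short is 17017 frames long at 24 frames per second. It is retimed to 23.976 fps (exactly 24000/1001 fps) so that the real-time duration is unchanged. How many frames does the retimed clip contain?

Target frames = source frames × (target rate / source rate) = 17017 × (24000/1001)/(24) = 17017 × 1000/1001 = 17000.

17000 frames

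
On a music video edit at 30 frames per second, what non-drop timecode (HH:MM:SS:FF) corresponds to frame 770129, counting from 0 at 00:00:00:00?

770129 ÷ 30 = 25670 full seconds, remainder 29 frames.
25670 s = 7 h 7 min 50 s.
Timecode: 07:07:50:29.

07:07:50:29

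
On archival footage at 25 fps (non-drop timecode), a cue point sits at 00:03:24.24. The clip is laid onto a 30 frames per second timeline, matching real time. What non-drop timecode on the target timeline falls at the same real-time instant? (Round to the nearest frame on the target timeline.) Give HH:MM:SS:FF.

Source frame index: (0×3600 + 3×60 + 24) × 25 + 24 = 5124.
Real time: 5124 / (25) = 5124/25 s.
Target frame: (5124/25) × (30) = 30744/5 ≈ 6148.800 → 6149.
At 30 labels/s: frame 6149 → 00:03:24:29.

00:03:24:29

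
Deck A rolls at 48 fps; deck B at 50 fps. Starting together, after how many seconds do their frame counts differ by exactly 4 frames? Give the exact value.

2 seconds

The gap grows by |50 − 48| = 2 frames per second.
Time for a 4-frame gap: 4 ÷ (2) = 2 s.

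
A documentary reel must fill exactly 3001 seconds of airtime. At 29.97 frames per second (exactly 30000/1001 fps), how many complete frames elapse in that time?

Frames = 3001 × 30000/1001 = 90030000/1001 ≈ 89940.0599.
Complete frames: 89940.

89940 frames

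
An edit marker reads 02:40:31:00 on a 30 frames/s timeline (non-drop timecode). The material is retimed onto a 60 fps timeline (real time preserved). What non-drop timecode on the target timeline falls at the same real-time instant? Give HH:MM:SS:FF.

02:40:31:00

Source frame index: (2×3600 + 40×60 + 31) × 30 + 0 = 288930.
Real time: 288930 / (30) = 9631 s.
Target frame: (9631) × (60) = 577860.
At 60 labels/s: frame 577860 → 02:40:31:00.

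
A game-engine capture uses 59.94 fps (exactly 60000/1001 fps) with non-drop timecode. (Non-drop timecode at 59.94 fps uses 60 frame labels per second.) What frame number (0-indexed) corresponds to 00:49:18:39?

Total seconds to the label: (0 × 3600 + 49 × 60 + 18) = 2958.
Frame index = 2958 × 60 + 39 = 177519.

177519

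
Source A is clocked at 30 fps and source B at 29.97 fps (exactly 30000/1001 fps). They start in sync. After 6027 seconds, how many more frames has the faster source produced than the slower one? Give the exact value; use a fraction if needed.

A emits 30 × 6027 = 180810 frames; B emits 30000/1001 × 6027 = 25830000/143.
Difference = 25830/143 frames (≈ 180.6294); B is behind A.

25830/143 frames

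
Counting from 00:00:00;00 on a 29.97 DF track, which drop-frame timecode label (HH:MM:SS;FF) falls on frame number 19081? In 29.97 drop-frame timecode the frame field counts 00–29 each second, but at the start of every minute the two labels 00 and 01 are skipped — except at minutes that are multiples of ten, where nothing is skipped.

00:10:36;19

Each 10-minute DF block holds 10 × 60 × 30 − 9 × 2 = 17982 frames. 19081 ÷ 17982 → 1 full block, remainder 1099.
Within the partial block the first minute is 1800 frames and each further minute 1798, so 0 further minute boundaries passed. Total skipped labels = 18 × 1 + 2 × 0 = 18.
Non-drop label index = 19081 + 18 = 19099; at 30 labels/s that is 00:10:36:19, i.e. DF 00:10:36;19.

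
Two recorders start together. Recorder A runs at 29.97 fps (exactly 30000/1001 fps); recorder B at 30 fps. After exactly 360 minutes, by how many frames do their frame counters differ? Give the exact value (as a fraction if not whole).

648000/1001 frames

360 min = 21600 s.
A emits 30000/1001 × 21600 = 648000000/1001 frames; B emits 30 × 21600 = 648000.
Difference = 648000/1001 frames (≈ 647.3526); B is ahead of A.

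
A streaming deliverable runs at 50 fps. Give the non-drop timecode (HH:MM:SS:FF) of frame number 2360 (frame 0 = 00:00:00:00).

00:00:47:10

2360 ÷ 50 = 47 full seconds, remainder 10 frames.
47 s = 0 h 0 min 47 s.
Timecode: 00:00:47:10.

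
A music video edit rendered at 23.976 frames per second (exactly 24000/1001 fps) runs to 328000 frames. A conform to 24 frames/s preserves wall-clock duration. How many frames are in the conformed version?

Target frames = source frames × (target rate / source rate) = 328000 × (24)/(24000/1001) = 328000 × 1001/1000 = 328328.

328328 frames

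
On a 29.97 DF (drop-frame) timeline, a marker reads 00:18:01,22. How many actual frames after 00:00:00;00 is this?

Complete 10-minute blocks: 1, each 17982 frames → 17982.
Remaining 8 whole minutes in the current block: 1800 + 7 × 1798 = 14386 frames.
Within the current minute: 1 × 30 + 22 − 2 = 50 (labels ;00/;01 skipped at this minute). Total = 17982 + 14386 + 50 = 32418.

32418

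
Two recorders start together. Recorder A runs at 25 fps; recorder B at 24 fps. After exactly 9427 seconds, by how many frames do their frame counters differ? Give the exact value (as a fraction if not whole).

A emits 25 × 9427 = 235675 frames; B emits 24 × 9427 = 226248.
Difference = 9427 frames; B is behind A.

9427 frames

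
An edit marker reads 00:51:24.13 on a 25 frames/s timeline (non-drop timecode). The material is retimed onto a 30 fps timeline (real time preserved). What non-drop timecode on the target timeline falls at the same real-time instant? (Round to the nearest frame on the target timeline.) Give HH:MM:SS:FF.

00:51:24:16

Source frame index: (0×3600 + 51×60 + 24) × 25 + 13 = 77113.
Real time: 77113 / (25) = 77113/25 s.
Target frame: (77113/25) × (30) = 462678/5 ≈ 92535.600 → 92536.
At 30 labels/s: frame 92536 → 00:51:24:16.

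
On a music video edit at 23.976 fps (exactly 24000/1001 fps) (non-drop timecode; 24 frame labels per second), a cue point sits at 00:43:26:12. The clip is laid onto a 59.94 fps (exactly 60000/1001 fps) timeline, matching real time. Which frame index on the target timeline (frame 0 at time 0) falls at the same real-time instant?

Source frame index: (0×3600 + 43×60 + 26) × 24 + 12 = 62556.
Real time: 62556 / (24000/1001) = 5218213/2000 s.
Target frame: (5218213/2000) × (60000/1001) = 156390.

frame 156390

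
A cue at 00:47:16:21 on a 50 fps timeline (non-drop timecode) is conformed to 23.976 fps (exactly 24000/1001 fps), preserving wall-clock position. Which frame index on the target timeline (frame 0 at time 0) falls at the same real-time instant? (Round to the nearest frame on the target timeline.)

Source frame index: (0×3600 + 47×60 + 16) × 50 + 21 = 141821.
Real time: 141821 / (50) = 141821/50 s.
Target frame: (141821/50) × (24000/1001) = 68074080/1001 ≈ 68006.074 → 68006.

frame 68006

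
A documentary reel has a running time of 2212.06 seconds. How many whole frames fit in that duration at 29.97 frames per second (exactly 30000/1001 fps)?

66295 frames

Frames = 2212.06 × 30000/1001 = 66361800/1001 ≈ 66295.5045.
Complete frames: 66295.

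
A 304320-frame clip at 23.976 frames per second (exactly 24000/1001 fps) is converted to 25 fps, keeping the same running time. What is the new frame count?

317317 frames

Target frames = source frames × (target rate / source rate) = 304320 × (25)/(24000/1001) = 304320 × 1001/960 = 317317.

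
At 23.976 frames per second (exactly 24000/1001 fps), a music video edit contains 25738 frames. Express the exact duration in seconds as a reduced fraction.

12881869/12000 seconds

Running time = 25738 ÷ (24000/1001) = 25738 × 1001/24000 = 12881869/12000 s.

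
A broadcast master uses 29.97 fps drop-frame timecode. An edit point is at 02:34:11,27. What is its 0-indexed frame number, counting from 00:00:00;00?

277279

Complete 10-minute blocks: 15, each 17982 frames → 269730.
Remaining 4 whole minutes in the current block: 1800 + 3 × 1798 = 7194 frames.
Within the current minute: 11 × 30 + 27 − 2 = 355 (labels ;00/;01 skipped at this minute). Total = 269730 + 7194 + 355 = 277279.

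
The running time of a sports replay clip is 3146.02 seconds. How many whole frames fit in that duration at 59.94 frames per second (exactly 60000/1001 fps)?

Frames = 3146.02 × 60000/1001 = 188761200/1001 ≈ 188572.6274.
Complete frames: 188572.

188572 frames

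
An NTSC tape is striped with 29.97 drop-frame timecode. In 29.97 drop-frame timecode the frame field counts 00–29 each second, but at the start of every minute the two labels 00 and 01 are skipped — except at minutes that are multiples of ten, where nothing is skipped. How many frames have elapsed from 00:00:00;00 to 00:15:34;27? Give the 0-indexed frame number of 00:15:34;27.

Complete 10-minute blocks: 1, each 17982 frames → 17982.
Remaining 5 whole minutes in the current block: 1800 + 4 × 1798 = 8992 frames.
Within the current minute: 34 × 30 + 27 − 2 = 1045 (labels ;00/;01 skipped at this minute). Total = 17982 + 8992 + 1045 = 28019.

28019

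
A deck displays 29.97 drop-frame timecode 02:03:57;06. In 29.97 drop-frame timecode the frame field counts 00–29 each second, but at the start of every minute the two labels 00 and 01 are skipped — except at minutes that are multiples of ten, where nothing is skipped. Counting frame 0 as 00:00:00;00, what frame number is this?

As if non-drop at 30 labels/s: (2 × 3600 + 3 × 60 + 57) × 30 + 6 = 223116.
Minute boundaries passed: 123; those not divisible by 10: 123 − 12 = 111; dropped labels = 2 × 111 = 222.
Actual frame index = 223116 − 222 = 222894.

222894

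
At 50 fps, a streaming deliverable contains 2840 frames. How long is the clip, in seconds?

Running time = 2840 / (50) = 56.8 s.

56.8 seconds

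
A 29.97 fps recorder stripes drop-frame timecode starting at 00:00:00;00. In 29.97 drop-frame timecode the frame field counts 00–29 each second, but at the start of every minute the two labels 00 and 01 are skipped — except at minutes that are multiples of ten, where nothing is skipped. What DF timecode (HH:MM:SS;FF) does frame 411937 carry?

Each 10-minute DF block holds 10 × 60 × 30 − 9 × 2 = 17982 frames. 411937 ÷ 17982 → 22 full blocks, remainder 16333.
Within the partial block the first minute is 1800 frames and each further minute 1798, so 9 further minute boundaries passed. Total skipped labels = 18 × 22 + 2 × 9 = 414.
Non-drop label index = 411937 + 414 = 412351; at 30 labels/s that is 03:49:05:01, i.e. DF 03:49:05;01.

03:49:05;01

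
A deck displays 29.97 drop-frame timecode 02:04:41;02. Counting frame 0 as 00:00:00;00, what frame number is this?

As if non-drop at 30 labels/s: (2 × 3600 + 4 × 60 + 41) × 30 + 2 = 224432.
Minute boundaries passed: 124; those not divisible by 10: 124 − 12 = 112; dropped labels = 2 × 112 = 224.
Actual frame index = 224432 − 224 = 224208.

224208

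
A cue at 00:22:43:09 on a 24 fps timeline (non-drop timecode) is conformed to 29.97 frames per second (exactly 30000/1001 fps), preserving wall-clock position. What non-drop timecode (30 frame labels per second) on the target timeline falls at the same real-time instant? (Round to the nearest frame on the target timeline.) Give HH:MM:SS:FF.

00:22:42:00

Source frame index: (0×3600 + 22×60 + 43) × 24 + 9 = 32721.
Real time: 32721 / (24) = 10907/8 s.
Target frame: (10907/8) × (30000/1001) = 3146250/77 ≈ 40860.390 → 40860.
At 30 labels/s: frame 40860 → 00:22:42:00.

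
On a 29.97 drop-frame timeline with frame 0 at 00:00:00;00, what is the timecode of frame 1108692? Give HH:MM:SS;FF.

10:16:33;12

Ten DF minutes hold 17982 frames, so frame 1108692 lies in block 61 (frames 1096902–1114883) with 11790 frames into that block.
The block's first minute is 1800 frames and the rest 1798 each; 11790 frames reaches minute 6, so 61 × 18 + 6 × 2 = 1110 labels have been skipped so far.
Adding those back, label number 1108692 + 1110 = 1109802 at 30 labels/s is 36993 s + 12 f = 10 h 16 min 33 s frame 12, i.e. 10:16:33;12.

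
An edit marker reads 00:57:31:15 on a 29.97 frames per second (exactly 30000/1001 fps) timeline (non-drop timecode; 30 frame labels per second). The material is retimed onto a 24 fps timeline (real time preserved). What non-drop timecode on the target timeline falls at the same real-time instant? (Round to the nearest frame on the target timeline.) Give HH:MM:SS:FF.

Source frame index: (0×3600 + 57×60 + 31) × 30 + 15 = 103545.
Real time: 103545 / (30000/1001) = 6909903/2000 s.
Target frame: (6909903/2000) × (24) = 20729709/250 ≈ 82918.836 → 82919.
At 24 labels/s: frame 82919 → 00:57:34:23.

00:57:34:23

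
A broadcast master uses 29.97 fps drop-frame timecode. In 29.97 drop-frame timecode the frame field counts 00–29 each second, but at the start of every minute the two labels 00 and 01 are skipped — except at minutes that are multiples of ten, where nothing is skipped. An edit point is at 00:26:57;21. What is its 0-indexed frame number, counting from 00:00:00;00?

Complete 10-minute blocks: 2, each 17982 frames → 35964.
Remaining 6 whole minutes in the current block: 1800 + 5 × 1798 = 10790 frames.
Within the current minute: 57 × 30 + 21 − 2 = 1729 (labels ;00/;01 skipped at this minute). Total = 35964 + 10790 + 1729 = 48483.

48483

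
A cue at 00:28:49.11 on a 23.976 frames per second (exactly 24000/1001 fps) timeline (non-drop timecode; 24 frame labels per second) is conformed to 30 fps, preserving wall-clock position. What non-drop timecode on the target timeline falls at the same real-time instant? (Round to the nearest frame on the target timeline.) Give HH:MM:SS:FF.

00:28:51:06

Source frame index: (0×3600 + 28×60 + 49) × 24 + 11 = 41507.
Real time: 41507 / (24000/1001) = 41548507/24000 s.
Target frame: (41548507/24000) × (30) = 41548507/800 ≈ 51935.634 → 51936.
At 30 labels/s: frame 51936 → 00:28:51:06.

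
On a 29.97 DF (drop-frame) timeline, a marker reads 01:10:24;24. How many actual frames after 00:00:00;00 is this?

126618

As if non-drop at 30 labels/s: (1 × 3600 + 10 × 60 + 24) × 30 + 24 = 126744.
Minute boundaries passed: 70; those not divisible by 10: 70 − 7 = 63; dropped labels = 2 × 63 = 126.
Actual frame index = 126744 − 126 = 126618.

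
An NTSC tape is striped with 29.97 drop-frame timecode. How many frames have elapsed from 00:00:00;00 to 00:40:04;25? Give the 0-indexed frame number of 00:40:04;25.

As if non-drop at 30 labels/s: (0 × 3600 + 40 × 60 + 4) × 30 + 25 = 72145.
Minute boundaries passed: 40; those not divisible by 10: 40 − 4 = 36; dropped labels = 2 × 36 = 72.
Actual frame index = 72145 − 72 = 72073.

72073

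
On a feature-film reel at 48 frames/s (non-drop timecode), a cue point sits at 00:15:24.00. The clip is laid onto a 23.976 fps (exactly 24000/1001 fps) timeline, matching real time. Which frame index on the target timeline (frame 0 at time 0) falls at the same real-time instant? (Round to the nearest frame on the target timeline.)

Source frame index: (0×3600 + 15×60 + 24) × 48 + 0 = 44352.
Real time: 44352 / (48) = 924 s.
Target frame: (924) × (24000/1001) = 288000/13 ≈ 22153.846 → 22154.

frame 22154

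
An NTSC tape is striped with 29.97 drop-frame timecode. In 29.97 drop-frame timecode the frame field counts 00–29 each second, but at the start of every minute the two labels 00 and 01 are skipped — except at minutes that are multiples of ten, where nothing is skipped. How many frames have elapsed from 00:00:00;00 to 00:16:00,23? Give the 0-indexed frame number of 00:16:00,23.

Complete 10-minute blocks: 1, each 17982 frames → 17982.
Remaining 6 whole minutes in the current block: 1800 + 5 × 1798 = 10790 frames.
Within the current minute: 0 × 30 + 23 − 2 = 21 (labels ;00/;01 skipped at this minute). Total = 17982 + 10790 + 21 = 28793.

28793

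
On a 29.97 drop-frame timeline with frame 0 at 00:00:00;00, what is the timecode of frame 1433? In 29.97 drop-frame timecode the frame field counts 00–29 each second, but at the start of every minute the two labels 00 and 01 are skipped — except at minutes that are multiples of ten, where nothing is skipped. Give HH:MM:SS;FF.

00:00:47;23

Ten DF minutes hold 17982 frames, so frame 1433 lies in block 0 (frames 0–17981) with 1433 frames into that block.
The block's first minute is 1800 frames and the rest 1798 each; 1433 frames reaches minute 0, so 0 × 18 + 0 × 2 = 0 labels have been skipped so far.
Adding those back, label number 1433 + 0 = 1433 at 30 labels/s is 47 s + 23 f = 0 h 0 min 47 s frame 23, i.e. 00:00:47;23.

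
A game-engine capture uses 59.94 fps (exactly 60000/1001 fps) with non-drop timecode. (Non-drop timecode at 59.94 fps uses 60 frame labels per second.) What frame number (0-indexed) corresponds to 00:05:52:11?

21131

Total seconds to the label: (0 × 3600 + 5 × 60 + 52) = 352.
Frame index = 352 × 60 + 11 = 21131.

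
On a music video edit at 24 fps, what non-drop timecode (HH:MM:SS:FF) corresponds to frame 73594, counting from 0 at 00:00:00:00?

00:51:06:10

73594 ÷ 24 = 3066 full seconds, remainder 10 frames.
3066 s = 0 h 51 min 6 s.
Timecode: 00:51:06:10.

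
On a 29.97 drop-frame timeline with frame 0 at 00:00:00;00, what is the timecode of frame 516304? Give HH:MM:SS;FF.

04:47:07;12

Ten DF minutes hold 17982 frames, so frame 516304 lies in block 28 (frames 503496–521477) with 12808 frames into that block.
The block's first minute is 1800 frames and the rest 1798 each; 12808 frames reaches minute 7, so 28 × 18 + 7 × 2 = 518 labels have been skipped so far.
Adding those back, label number 516304 + 518 = 516822 at 30 labels/s is 17227 s + 12 f = 4 h 47 min 7 s frame 12, i.e. 04:47:07;12.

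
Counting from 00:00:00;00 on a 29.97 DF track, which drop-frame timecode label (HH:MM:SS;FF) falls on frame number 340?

00:00:11;10

Ten DF minutes hold 17982 frames, so frame 340 lies in block 0 (frames 0–17981) with 340 frames into that block.
The block's first minute is 1800 frames and the rest 1798 each; 340 frames reaches minute 0, so 0 × 18 + 0 × 2 = 0 labels have been skipped so far.
Adding those back, label number 340 + 0 = 340 at 30 labels/s is 11 s + 10 f = 0 h 0 min 11 s frame 10, i.e. 00:00:11;10.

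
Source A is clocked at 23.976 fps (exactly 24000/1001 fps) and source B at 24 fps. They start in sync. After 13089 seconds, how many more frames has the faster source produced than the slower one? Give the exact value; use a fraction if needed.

314136/1001 frames

A emits 24000/1001 × 13089 = 314136000/1001 frames; B emits 24 × 13089 = 314136.
Difference = 314136/1001 frames (≈ 313.8222); B is ahead of A.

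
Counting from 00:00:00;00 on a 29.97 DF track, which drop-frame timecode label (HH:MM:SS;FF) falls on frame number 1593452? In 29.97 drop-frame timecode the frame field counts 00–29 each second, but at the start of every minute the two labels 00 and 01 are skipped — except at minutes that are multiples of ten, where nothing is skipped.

14:46:08;08

Each 10-minute DF block holds 10 × 60 × 30 − 9 × 2 = 17982 frames. 1593452 ÷ 17982 → 88 full blocks, remainder 11036.
Within the partial block the first minute is 1800 frames and each further minute 1798, so 6 further minute boundaries passed. Total skipped labels = 18 × 88 + 2 × 6 = 1596.
Non-drop label index = 1593452 + 1596 = 1595048; at 30 labels/s that is 14:46:08:08, i.e. DF 14:46:08;08.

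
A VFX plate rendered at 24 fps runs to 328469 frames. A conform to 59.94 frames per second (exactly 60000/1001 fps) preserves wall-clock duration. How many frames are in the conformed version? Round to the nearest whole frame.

820352 frames

Frames at target rate = 328469 × (60000/1001) / (24) = 821172500/1001 ≈ 820352.148.
Nearest whole frame: 820352.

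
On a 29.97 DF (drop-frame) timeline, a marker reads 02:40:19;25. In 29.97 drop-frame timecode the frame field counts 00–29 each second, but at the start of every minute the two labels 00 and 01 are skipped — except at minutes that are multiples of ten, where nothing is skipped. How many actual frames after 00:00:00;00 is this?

Complete 10-minute blocks: 16, each 17982 frames → 287712.
Remaining 0 whole minutes in the current block: 0 frames.
Within the current minute: 19 × 30 + 25 = 595. Total = 287712 + 0 + 595 = 288307.

288307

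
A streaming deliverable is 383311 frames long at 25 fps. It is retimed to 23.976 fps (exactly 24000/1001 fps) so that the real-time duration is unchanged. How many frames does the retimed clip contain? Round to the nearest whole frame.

367611 frames

Frames at target rate = 383311 × (24000/1001) / (25) = 367978560/1001 ≈ 367610.949.
Nearest whole frame: 367611.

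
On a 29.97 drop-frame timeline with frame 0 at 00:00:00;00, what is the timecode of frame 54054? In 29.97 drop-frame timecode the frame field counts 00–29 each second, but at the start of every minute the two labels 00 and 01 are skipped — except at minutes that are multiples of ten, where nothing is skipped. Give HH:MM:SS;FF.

Ten DF minutes hold 17982 frames, so frame 54054 lies in block 3 (frames 53946–71927) with 108 frames into that block.
The block's first minute is 1800 frames and the rest 1798 each; 108 frames reaches minute 0, so 3 × 18 + 0 × 2 = 54 labels have been skipped so far.
Adding those back, label number 54054 + 54 = 54108 at 30 labels/s is 1803 s + 18 f = 0 h 30 min 3 s frame 18, i.e. 00:30:03;18.

00:30:03;18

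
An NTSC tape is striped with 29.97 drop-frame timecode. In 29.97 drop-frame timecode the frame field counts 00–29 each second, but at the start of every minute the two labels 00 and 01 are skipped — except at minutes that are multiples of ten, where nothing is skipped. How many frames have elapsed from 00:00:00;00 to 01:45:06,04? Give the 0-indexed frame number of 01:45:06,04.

188994

As if non-drop at 30 labels/s: (1 × 3600 + 45 × 60 + 6) × 30 + 4 = 189184.
Minute boundaries passed: 105; those not divisible by 10: 105 − 10 = 95; dropped labels = 2 × 95 = 190.
Actual frame index = 189184 − 190 = 188994.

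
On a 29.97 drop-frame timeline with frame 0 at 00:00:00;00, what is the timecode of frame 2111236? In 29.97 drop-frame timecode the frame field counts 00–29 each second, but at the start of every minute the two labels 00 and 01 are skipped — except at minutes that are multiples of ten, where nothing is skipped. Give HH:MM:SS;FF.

19:34:05;00

Ten DF minutes hold 17982 frames, so frame 2111236 lies in block 117 (frames 2103894–2121875) with 7342 frames into that block.
The block's first minute is 1800 frames and the rest 1798 each; 7342 frames reaches minute 4, so 117 × 18 + 4 × 2 = 2114 labels have been skipped so far.
Adding those back, label number 2111236 + 2114 = 2113350 at 30 labels/s is 70445 s + 0 f = 19 h 34 min 5 s frame 0, i.e. 19:34:05;00.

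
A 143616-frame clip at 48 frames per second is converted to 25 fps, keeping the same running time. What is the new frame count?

74800 frames

Target frames = source frames × (target rate / source rate) = 143616 × (25)/(48) = 143616 × 25/48 = 74800.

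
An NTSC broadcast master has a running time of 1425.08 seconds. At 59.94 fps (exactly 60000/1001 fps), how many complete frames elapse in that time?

Frames = 1425.08 × 60000/1001 = 85504800/1001 ≈ 85419.3806.
Complete frames: 85419.

85419 frames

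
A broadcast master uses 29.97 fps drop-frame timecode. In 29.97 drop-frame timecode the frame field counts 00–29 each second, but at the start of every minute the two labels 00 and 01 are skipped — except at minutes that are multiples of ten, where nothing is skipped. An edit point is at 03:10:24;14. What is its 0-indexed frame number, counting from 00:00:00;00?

342392

Complete 10-minute blocks: 19, each 17982 frames → 341658.
Remaining 0 whole minutes in the current block: 0 frames.
Within the current minute: 24 × 30 + 14 = 734. Total = 341658 + 0 + 734 = 342392.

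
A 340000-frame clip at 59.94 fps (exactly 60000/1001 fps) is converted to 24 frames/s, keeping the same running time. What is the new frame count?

136136 frames

Target frames = source frames × (target rate / source rate) = 340000 × (24)/(60000/1001) = 340000 × 1001/2500 = 136136.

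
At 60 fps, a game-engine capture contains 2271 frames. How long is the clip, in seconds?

37.85 seconds

Running time = 2271 / (60) = 37.85 s.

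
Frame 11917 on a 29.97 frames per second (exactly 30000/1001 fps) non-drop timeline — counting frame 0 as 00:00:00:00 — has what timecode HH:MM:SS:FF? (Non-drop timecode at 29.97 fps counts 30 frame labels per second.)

00:06:37:07

11917 ÷ 30 = 397 full seconds, remainder 7 frames.
397 s = 0 h 6 min 37 s.
Timecode: 00:06:37:07.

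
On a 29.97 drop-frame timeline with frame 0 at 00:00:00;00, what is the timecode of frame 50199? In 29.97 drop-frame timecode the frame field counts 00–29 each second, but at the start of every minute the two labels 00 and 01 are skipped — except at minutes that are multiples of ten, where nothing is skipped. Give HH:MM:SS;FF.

Each 10-minute DF block holds 10 × 60 × 30 − 9 × 2 = 17982 frames. 50199 ÷ 17982 → 2 full blocks, remainder 14235.
Within the partial block the first minute is 1800 frames and each further minute 1798, so 7 further minute boundaries passed. Total skipped labels = 18 × 2 + 2 × 7 = 50.
Non-drop label index = 50199 + 50 = 50249; at 30 labels/s that is 00:27:54:29, i.e. DF 00:27:54;29.

00:27:54;29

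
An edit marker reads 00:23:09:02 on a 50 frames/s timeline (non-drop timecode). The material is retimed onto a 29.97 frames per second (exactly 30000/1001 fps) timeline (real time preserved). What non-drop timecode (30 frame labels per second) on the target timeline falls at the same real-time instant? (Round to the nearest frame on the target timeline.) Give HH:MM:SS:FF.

00:23:07:20

Source frame index: (0×3600 + 23×60 + 9) × 50 + 2 = 69452.
Real time: 69452 / (50) = 34726/25 s.
Target frame: (34726/25) × (30000/1001) = 41671200/1001 ≈ 41629.570 → 41630.
At 30 labels/s: frame 41630 → 00:23:07:20.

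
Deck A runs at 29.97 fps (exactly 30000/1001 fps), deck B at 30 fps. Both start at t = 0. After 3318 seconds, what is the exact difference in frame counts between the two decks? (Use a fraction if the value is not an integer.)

A emits 30000/1001 × 3318 = 14220000/143 frames; B emits 30 × 3318 = 99540.
Difference = 14220/143 frames (≈ 99.4406); B is ahead of A.

14220/143 frames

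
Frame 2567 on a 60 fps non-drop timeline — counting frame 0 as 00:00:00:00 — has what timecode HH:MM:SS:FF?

00:00:42:47

2567 ÷ 60 = 42 full seconds, remainder 47 frames.
42 s = 0 h 0 min 42 s.
Timecode: 00:00:42:47.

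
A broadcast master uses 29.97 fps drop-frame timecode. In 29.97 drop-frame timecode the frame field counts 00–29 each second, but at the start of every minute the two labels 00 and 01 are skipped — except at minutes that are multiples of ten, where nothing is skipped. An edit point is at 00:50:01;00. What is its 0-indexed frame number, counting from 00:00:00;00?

As if non-drop at 30 labels/s: (0 × 3600 + 50 × 60 + 1) × 30 + 0 = 90030.
Minute boundaries passed: 50; those not divisible by 10: 50 − 5 = 45; dropped labels = 2 × 45 = 90.
Actual frame index = 90030 − 90 = 89940.

89940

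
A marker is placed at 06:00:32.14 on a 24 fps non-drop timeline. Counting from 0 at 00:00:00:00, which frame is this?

frame 519182

Total seconds to the label: (6 × 3600 + 0 × 60 + 32) = 21632.
Frame index = 21632 × 24 + 14 = 519182.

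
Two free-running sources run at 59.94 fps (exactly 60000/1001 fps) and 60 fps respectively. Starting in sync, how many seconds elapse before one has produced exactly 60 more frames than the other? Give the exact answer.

The gap grows by |60 − 60000/1001| = 60/1001 frames per second.
Time for a 60-frame gap: 60 ÷ (60/1001) = 1001 s.

1001 seconds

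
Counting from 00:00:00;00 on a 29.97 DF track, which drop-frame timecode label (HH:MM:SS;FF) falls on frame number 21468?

00:11:56;08

Each 10-minute DF block holds 10 × 60 × 30 − 9 × 2 = 17982 frames. 21468 ÷ 17982 → 1 full block, remainder 3486.
Within the partial block the first minute is 1800 frames and each further minute 1798, so 1 further minute boundary passed. Total skipped labels = 18 × 1 + 2 × 1 = 20.
Non-drop label index = 21468 + 20 = 21488; at 30 labels/s that is 00:11:56:08, i.e. DF 00:11:56;08.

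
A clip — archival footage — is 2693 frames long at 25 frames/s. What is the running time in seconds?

Running time = 2693 / (25) = 107.72 s.

107.72 seconds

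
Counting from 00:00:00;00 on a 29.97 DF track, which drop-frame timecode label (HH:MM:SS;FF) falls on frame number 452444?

Ten DF minutes hold 17982 frames, so frame 452444 lies in block 25 (frames 449550–467531) with 2894 frames into that block.
The block's first minute is 1800 frames and the rest 1798 each; 2894 frames reaches minute 1, so 25 × 18 + 1 × 2 = 452 labels have been skipped so far.
Adding those back, label number 452444 + 452 = 452896 at 30 labels/s is 15096 s + 16 f = 4 h 11 min 36 s frame 16, i.e. 04:11:36;16.

04:11:36;16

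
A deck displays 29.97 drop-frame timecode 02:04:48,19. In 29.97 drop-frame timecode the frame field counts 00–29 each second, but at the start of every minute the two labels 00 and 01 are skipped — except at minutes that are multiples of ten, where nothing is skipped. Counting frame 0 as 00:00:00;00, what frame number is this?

224435

Complete 10-minute blocks: 12, each 17982 frames → 215784.
Remaining 4 whole minutes in the current block: 1800 + 3 × 1798 = 7194 frames.
Within the current minute: 48 × 30 + 19 − 2 = 1457 (labels ;00/;01 skipped at this minute). Total = 215784 + 7194 + 1457 = 224435.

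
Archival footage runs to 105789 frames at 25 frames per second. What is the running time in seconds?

Running time = 105789 / (25) = 4231.56 s.

4231.56 seconds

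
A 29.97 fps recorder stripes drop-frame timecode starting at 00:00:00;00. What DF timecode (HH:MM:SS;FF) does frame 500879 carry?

04:38:32;21

Each 10-minute DF block holds 10 × 60 × 30 − 9 × 2 = 17982 frames. 500879 ÷ 17982 → 27 full blocks, remainder 15365.
Within the partial block the first minute is 1800 frames and each further minute 1798, so 8 further minute boundaries passed. Total skipped labels = 18 × 27 + 2 × 8 = 502.
Non-drop label index = 500879 + 502 = 501381; at 30 labels/s that is 04:38:32:21, i.e. DF 04:38:32;21.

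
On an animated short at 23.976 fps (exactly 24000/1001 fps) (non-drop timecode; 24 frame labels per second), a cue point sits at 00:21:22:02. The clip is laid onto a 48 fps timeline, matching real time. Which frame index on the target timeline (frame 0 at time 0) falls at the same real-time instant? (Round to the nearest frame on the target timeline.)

Source frame index: (0×3600 + 21×60 + 22) × 24 + 2 = 30770.
Real time: 30770 / (24000/1001) = 3080077/2400 s.
Target frame: (3080077/2400) × (48) = 3080077/50 ≈ 61601.540 → 61602.

frame 61602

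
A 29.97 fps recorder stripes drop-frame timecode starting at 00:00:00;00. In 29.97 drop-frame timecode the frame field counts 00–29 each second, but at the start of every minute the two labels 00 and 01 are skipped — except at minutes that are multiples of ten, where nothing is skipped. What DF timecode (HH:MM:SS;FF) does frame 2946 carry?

00:01:38;08

Each 10-minute DF block holds 10 × 60 × 30 − 9 × 2 = 17982 frames. 2946 ÷ 17982 → 0 full blocks, remainder 2946.
Within the partial block the first minute is 1800 frames and each further minute 1798, so 1 further minute boundary passed. Total skipped labels = 18 × 0 + 2 × 1 = 2.
Non-drop label index = 2946 + 2 = 2948; at 30 labels/s that is 00:01:38:08, i.e. DF 00:01:38;08.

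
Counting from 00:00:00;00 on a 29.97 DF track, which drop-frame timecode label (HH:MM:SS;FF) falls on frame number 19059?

Each 10-minute DF block holds 10 × 60 × 30 − 9 × 2 = 17982 frames. 19059 ÷ 17982 → 1 full block, remainder 1077.
Within the partial block the first minute is 1800 frames and each further minute 1798, so 0 further minute boundaries passed. Total skipped labels = 18 × 1 + 2 × 0 = 18.
Non-drop label index = 19059 + 18 = 19077; at 30 labels/s that is 00:10:35:27, i.e. DF 00:10:35;27.

00:10:35;27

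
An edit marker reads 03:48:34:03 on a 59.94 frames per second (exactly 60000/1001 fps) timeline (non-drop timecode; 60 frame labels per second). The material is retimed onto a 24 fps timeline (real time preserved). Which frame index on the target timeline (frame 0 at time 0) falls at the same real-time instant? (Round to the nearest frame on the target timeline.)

Source frame index: (3×3600 + 48×60 + 34) × 60 + 3 = 822843.
Real time: 822843 / (60000/1001) = 274555281/20000 s.
Target frame: (274555281/20000) × (24) = 823665843/2500 ≈ 329466.337 → 329466.

frame 329466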